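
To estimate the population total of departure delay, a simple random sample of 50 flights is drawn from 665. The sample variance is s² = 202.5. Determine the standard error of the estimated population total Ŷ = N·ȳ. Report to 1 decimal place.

Var(Ŷ) = N²·Var(ȳ) = N²·(1 − n/N)·s²/n.
f = 50/665 = 0.07518797; Var(ȳ) = 0.92481203·202.5/50 = 3.7454887.
Var(Ŷ) = 665² · 3.7454887 = 1.6563487 × 10^6.
SE(Ŷ) = √(1.6563487 × 10^6) = 1287.0.

1287.0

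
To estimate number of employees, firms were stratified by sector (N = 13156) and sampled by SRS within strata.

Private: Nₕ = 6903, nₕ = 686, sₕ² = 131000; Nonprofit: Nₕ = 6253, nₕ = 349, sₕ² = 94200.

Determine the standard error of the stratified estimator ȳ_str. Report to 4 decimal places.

10.2431

Var(ȳ_str) = Σₕ Wₕ²(1 − fₕ)sₕ²/nₕ with Wₕ = Nₕ/N, N = 13156.
Private: Wₕ = 0.52470356; term = 0.52470356²·(1 − 0.09937708)·131000/686 = 47.349805.
Nonprofit: Wₕ = 0.47529644; term = 0.47529644²·(1 − 0.05581321)·94200/349 = 57.57216.
Sum = 104.92197.
SE = √(104.92197) = 10.2431.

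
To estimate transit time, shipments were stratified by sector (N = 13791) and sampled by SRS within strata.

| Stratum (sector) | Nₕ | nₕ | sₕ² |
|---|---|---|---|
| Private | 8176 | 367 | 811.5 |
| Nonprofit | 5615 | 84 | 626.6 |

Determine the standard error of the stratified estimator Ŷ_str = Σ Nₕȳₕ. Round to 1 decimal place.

Var(Ŷ_str) = Σₕ Nₕ²(1 − fₕ)sₕ²/nₕ.
Private: 8176²·(1 − 367/8176)·811.5/367 = 1.4117532 × 10^8.
Nonprofit: 5615²·(1 − 84/5615)·626.6/84 = 2.3166719 × 10^8.
Sum = 3.7284251 × 10^8.
SE = √(3.7284251 × 10^8) = 19309.1.

19309.1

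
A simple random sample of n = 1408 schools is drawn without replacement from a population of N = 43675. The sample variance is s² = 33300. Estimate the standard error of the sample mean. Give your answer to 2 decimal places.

Under SRS without replacement, Var(ȳ) = (1 − f)·s²/n with f = n/N = 1408/43675 = 0.03223812.
Var(ȳ) = (1 − 0.03223812)·33300/1408 = 0.96776188·23.650568 = 22.888118.
SE(ȳ) = √(22.888118) = 4.78.

4.78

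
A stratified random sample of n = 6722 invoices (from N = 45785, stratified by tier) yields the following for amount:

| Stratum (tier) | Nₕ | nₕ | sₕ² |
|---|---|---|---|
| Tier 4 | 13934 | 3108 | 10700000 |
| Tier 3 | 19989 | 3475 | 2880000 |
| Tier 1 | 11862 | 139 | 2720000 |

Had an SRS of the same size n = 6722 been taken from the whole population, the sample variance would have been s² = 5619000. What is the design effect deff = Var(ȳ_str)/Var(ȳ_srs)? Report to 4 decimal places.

2.3505

Var(ȳ_str) = Σ Wₕ²(1−fₕ)sₕ²/nₕ with Wₕ = Nₕ/45785:
  Tier 4: (13934/45785)²·(1−3108/13934)·10700000/3108 = 247.7423
  Tier 3: (19989/45785)²·(1−3475/19989)·2880000/3475 = 130.50724
  Tier 1: (11862/45785)²·(1−139/11862)·2720000/139 = 1298.0886
  → Var(ȳ_str) = 1676.3381.
Var(ȳ_srs) = (1 − 6722/45785)·5619000/6722 = 713.18615.
deff = 1676.3381 / 713.18615 = 2.3505.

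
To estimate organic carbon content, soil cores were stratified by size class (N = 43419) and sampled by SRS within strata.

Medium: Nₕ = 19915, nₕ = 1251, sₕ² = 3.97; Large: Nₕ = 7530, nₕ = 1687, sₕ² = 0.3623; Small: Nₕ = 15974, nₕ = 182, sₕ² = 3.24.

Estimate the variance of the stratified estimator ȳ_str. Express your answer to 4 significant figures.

Var(ȳ_str) = Σₕ Wₕ²(1 − fₕ)sₕ²/nₕ with Wₕ = Nₕ/N, N = 43419.
Medium: Wₕ = 0.45867017; term = 0.45867017²·(1 − 0.06281697)·3.97/1251 = 6.2568912 × 10^-4.
Large: Wₕ = 0.17342638; term = 0.17342638²·(1 − 0.22403718)·0.3623/1687 = 5.0121549 × 10^-6.
Small: Wₕ = 0.36790345; term = 0.36790345²·(1 − 0.01139351)·3.24/182 = 0.0023821264.
Sum = 0.0030128277.

0.003013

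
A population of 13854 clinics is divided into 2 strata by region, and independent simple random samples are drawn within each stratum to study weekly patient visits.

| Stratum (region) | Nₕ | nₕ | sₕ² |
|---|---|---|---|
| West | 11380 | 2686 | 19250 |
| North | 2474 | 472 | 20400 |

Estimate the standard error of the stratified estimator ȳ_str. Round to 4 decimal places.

Var(ȳ_str) = Σₕ Wₕ²(1 − fₕ)sₕ²/nₕ with Wₕ = Nₕ/N, N = 13854.
West: Wₕ = 0.82142342; term = 0.82142342²·(1 − 0.23602812)·19250/2686 = 3.6943349.
North: Wₕ = 0.17857658; term = 0.17857658²·(1 − 0.19078416)·20400/472 = 1.1153253.
Sum = 4.8096602.
SE = √(4.8096602) = 2.1931.

2.1931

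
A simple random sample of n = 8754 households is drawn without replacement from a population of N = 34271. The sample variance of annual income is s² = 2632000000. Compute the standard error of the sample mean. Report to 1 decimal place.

Under SRS without replacement, Var(ȳ) = (1 − f)·s²/n with f = n/N = 8754/34271 = 0.25543462.
Var(ȳ) = (1 − 0.25543462)·2632000000/8754 = 0.74456538·300662.55 = 223862.93.
SE(ȳ) = √(223862.93) = 473.1.

473.1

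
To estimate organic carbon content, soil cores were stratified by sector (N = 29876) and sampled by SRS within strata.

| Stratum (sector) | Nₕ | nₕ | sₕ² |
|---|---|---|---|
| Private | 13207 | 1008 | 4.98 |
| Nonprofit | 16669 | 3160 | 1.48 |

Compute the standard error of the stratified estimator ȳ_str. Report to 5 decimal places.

0.03178

Var(ȳ_str) = Σₕ Wₕ²(1 − fₕ)sₕ²/nₕ with Wₕ = Nₕ/N, N = 29876.
Private: Wₕ = 0.44206052; term = 0.44206052²·(1 − 0.07632316)·4.98/1008 = 8.9176889 × 10^-4.
Nonprofit: Wₕ = 0.55793948; term = 0.55793948²·(1 − 0.18957346)·1.48/3160 = 1.1815782 × 10^-4.
Sum = 0.0010099267.
SE = √(0.0010099267) = 0.03178.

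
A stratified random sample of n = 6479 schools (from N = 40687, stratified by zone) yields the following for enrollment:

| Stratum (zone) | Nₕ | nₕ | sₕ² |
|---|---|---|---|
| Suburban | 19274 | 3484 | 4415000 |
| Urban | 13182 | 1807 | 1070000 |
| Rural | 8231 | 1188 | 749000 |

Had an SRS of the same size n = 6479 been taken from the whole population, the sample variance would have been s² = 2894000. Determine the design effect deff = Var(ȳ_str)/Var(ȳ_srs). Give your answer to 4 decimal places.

0.8220

Var(ȳ_str) = Σ Wₕ²(1−fₕ)sₕ²/nₕ with Wₕ = Nₕ/40687:
  Suburban: (19274/40687)²·(1−3484/19274)·4415000/3484 = 232.96743
  Urban: (13182/40687)²·(1−1807/13182)·1070000/1807 = 53.634841
  Rural: (8231/40687)²·(1−1188/8231)·749000/1188 = 22.078234
  → Var(ȳ_str) = 308.68051.
Var(ȳ_srs) = (1 − 6479/40687)·2894000/6479 = 375.5455.
deff = 308.68051 / 375.5455 = 0.8220.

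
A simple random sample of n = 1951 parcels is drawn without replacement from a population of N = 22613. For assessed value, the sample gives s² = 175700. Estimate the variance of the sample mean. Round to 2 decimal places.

Under SRS without replacement, Var(ȳ) = (1 − f)·s²/n with f = n/N = 1951/22613 = 0.08627780.
Var(ȳ) = (1 − 0.08627780)·175700/1951 = 0.91372220·90.056381 = 82.286514.

82.29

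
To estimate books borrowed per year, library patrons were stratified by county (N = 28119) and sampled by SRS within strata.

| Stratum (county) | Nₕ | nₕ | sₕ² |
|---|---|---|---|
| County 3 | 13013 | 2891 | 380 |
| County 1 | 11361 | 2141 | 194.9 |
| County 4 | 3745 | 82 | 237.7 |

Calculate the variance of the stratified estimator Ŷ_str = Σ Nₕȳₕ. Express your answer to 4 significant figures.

6.661 × 10^7

Var(Ŷ_str) = Σₕ Nₕ²(1 − fₕ)sₕ²/nₕ.
County 3: 13013²·(1 − 2891/13013)·380/2891 = 1.7313277 × 10^7.
County 1: 11361²·(1 − 2141/11361)·194.9/2141 = 9.535482 × 10^6.
County 4: 3745²·(1 − 82/3745)·237.7/82 = 3.9765282 × 10^7.
Sum = 6.6614041 × 10^7.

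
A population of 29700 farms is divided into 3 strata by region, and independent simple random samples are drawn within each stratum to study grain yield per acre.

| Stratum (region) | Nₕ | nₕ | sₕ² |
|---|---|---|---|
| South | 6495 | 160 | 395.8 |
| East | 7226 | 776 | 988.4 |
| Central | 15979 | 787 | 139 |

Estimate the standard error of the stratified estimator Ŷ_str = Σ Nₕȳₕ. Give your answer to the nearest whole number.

14284

Var(Ŷ_str) = Σₕ Nₕ²(1 − fₕ)sₕ²/nₕ.
South: 6495²·(1 − 160/6495)·395.8/160 = 1.0178448 × 10^8.
East: 7226²·(1 − 776/7226)·988.4/776 = 5.9364756 × 10^7.
Central: 15979²·(1 − 787/15979)·139/787 = 4.2875048 × 10^7.
Sum = 2.0402428 × 10^8.
SE = √(2.0402428 × 10^8) = 14284.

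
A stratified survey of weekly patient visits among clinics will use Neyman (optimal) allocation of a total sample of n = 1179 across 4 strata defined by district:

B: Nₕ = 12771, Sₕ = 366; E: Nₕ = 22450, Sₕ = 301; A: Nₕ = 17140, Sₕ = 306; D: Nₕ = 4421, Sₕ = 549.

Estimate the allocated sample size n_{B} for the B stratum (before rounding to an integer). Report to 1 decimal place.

288.5

Neyman allocation: nₕ = n·NₕSₕ / Σⱼ NⱼSⱼ.
Σ NⱼSⱼ = 12771·366 + 22450·301 + 17140·306 + 4421·549 = 1.9103605 × 10^7.
n_{B} = 1179·12771·366 / (1.9103605 × 10^7) = 288.5.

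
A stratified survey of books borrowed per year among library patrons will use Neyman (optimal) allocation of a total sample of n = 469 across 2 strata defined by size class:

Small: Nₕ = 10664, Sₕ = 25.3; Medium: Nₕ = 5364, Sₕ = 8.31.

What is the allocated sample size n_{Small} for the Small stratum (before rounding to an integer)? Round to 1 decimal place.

Neyman allocation: nₕ = n·NₕSₕ / Σⱼ NⱼSⱼ.
Σ NⱼSⱼ = 10664·25.3 + 5364·8.31 = 314374.04.
n_{Small} = 469·10664·25.3 / 314374.04 = 402.5.

402.5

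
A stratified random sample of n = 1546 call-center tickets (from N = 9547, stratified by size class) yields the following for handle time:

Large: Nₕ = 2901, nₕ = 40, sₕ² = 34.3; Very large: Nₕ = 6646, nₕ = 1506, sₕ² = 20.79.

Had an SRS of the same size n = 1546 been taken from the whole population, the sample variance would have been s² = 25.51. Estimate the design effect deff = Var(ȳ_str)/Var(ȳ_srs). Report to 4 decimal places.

Var(ȳ_str) = Σ Wₕ²(1−fₕ)sₕ²/nₕ with Wₕ = Nₕ/9547:
  Large: (2901/9547)²·(1−40/2901)·34.3/40 = 0.078084686
  Very large: (6646/9547)²·(1−1506/6646)·20.79/1506 = 0.0051739131
  → Var(ȳ_str) = 0.083258599.
Var(ȳ_srs) = (1 − 1546/9547)·25.51/1546 = 0.013828603.
deff = 0.083258599 / 0.013828603 = 6.0208.

6.0208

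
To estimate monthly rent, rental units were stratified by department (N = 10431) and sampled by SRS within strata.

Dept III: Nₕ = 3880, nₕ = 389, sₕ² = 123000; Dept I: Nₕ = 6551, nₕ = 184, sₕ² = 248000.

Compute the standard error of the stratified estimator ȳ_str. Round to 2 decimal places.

Var(ȳ_str) = Σₕ Wₕ²(1 − fₕ)sₕ²/nₕ with Wₕ = Nₕ/N, N = 10431.
Dept III: Wₕ = 0.37196817; term = 0.37196817²·(1 − 0.10025773)·123000/389 = 39.362728.
Dept I: Wₕ = 0.62803183; term = 0.62803183²·(1 − 0.02808731)·248000/184 = 516.68329.
Sum = 556.04602.
SE = √(556.04602) = 23.58.

23.58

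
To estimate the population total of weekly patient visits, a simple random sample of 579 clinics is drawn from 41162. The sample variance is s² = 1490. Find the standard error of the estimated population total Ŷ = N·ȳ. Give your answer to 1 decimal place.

65565.3

Var(Ŷ) = N²·Var(ȳ) = N²·(1 − n/N)·s²/n.
f = 579/41162 = 0.01406637; Var(ȳ) = 0.98593363·1490/579 = 2.537204.
Var(Ŷ) = 41162² · 2.537204 = 4.2988107 × 10^9.
SE(Ŷ) = √(4.2988107 × 10^9) = 65565.3.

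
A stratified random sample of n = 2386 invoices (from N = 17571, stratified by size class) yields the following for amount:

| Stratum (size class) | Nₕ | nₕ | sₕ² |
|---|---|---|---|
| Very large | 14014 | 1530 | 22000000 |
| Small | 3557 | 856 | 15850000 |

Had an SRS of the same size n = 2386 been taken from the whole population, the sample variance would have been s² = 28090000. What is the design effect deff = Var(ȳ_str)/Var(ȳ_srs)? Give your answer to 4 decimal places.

Var(ȳ_str) = Σ Wₕ²(1−fₕ)sₕ²/nₕ with Wₕ = Nₕ/17571:
  Very large: (14014/17571)²·(1−1530/14014)·22000000/1530 = 8148.059
  Small: (3557/17571)²·(1−856/3557)·15850000/856 = 576.197
  → Var(ȳ_str) = 8724.256.
Var(ȳ_srs) = (1 − 2386/17571)·28090000/2386 = 10174.185.
deff = 8724.256 / 10174.185 = 0.8575.

0.8575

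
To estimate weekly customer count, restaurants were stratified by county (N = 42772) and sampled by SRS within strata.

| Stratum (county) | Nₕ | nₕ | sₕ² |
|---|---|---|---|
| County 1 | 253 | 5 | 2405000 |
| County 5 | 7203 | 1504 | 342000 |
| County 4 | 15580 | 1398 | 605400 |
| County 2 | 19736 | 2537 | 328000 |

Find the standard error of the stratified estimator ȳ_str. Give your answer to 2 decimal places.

Var(ȳ_str) = Σₕ Wₕ²(1 − fₕ)sₕ²/nₕ with Wₕ = Nₕ/N, N = 42772.
County 1: Wₕ = 0.00591508; term = 0.00591508²·(1 − 0.01976285)·2405000/5 = 16.496741.
County 5: Wₕ = 0.16840456; term = 0.16840456²·(1 − 0.20880189)·342000/1504 = 5.1023615.
County 4: Wₕ = 0.36425699; term = 0.36425699²·(1 − 0.08973042)·605400/1398 = 52.302333.
County 2: Wₕ = 0.46142336; term = 0.46142336²·(1 − 0.12854682)·328000/2537 = 23.988141.
Sum = 97.889577.
SE = √(97.889577) = 9.89.

9.89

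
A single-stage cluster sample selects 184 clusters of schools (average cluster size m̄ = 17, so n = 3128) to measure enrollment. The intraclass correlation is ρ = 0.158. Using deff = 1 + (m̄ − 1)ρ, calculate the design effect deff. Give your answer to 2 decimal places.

deff = 1 + (17 − 1)·0.158 = 1 + 2.528 = 3.528.

3.53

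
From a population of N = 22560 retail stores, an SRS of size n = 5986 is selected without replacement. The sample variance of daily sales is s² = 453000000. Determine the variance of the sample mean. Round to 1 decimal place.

Under SRS without replacement, Var(ȳ) = (1 − f)·s²/n with f = n/N = 5986/22560 = 0.26533688.
Var(ȳ) = (1 − 0.26533688)·453000000/5986 = 0.73466312·75676.579 = 55596.791.

55596.8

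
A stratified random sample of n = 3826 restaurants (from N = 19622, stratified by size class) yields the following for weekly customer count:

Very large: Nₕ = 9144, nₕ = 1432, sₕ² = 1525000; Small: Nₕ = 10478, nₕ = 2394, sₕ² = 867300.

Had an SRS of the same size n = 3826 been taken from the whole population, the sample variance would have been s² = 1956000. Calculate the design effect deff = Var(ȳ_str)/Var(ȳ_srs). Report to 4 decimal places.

Var(ȳ_str) = Σ Wₕ²(1−fₕ)sₕ²/nₕ with Wₕ = Nₕ/19622:
  Very large: (9144/19622)²·(1−1432/9144)·1525000/1432 = 195.04891
  Small: (10478/19622)²·(1−2394/10478)·867300/2394 = 79.700924
  → Var(ȳ_str) = 274.74983.
Var(ȳ_srs) = (1 − 3826/19622)·1956000/3826 = 411.55486.
deff = 274.74983 / 411.55486 = 0.6676.

0.6676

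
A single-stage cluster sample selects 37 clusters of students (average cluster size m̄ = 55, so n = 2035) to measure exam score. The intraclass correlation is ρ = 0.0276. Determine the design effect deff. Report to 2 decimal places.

deff = 1 + (55 − 1)·0.0276 = 1 + 1.4904 = 2.4904.

2.49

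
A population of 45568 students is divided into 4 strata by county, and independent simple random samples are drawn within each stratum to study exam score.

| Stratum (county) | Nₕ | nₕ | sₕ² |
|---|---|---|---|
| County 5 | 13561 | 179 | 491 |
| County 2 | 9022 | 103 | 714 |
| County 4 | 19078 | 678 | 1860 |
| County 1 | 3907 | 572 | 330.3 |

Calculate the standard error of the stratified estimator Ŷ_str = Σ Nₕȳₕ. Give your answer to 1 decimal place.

45012.5

Var(Ŷ_str) = Σₕ Nₕ²(1 − fₕ)sₕ²/nₕ.
County 5: 13561²·(1 − 179/13561)·491/179 = 4.9778431 × 10^8.
County 2: 9022²·(1 − 103/9022)·714/103 = 5.5780188 × 10^8.
County 4: 19078²·(1 − 678/19078)·1860/678 = 9.6301692 × 10^8.
County 1: 3907²·(1 − 572/3907)·330.3/572 = 7.5240521 × 10^6.
Sum = 2.0261272 × 10^9.
SE = √(2.0261272 × 10^9) = 45012.5.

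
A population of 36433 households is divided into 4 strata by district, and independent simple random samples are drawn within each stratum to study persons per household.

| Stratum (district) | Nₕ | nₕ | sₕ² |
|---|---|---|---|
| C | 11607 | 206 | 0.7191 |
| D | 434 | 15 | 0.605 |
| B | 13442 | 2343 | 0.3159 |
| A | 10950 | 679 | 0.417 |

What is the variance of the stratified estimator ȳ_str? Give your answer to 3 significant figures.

Var(ȳ_str) = Σₕ Wₕ²(1 − fₕ)sₕ²/nₕ with Wₕ = Nₕ/N, N = 36433.
C: Wₕ = 0.31858480; term = 0.31858480²·(1 − 0.01774791)·0.7191/206 = 3.4801273 × 10^-4.
D: Wₕ = 0.01191228; term = 0.01191228²·(1 − 0.03456221)·0.605/15 = 5.5255816 × 10^-6.
B: Wₕ = 0.36895123; term = 0.36895123²·(1 − 0.17430442)·0.3159/2343 = 1.5154277 × 10^-5.
A: Wₕ = 0.30055170; term = 0.30055170²·(1 − 0.06200913)·0.417/679 = 5.2035923 × 10^-5.
Sum = 4.2072851 × 10^-4.

4.21 × 10^-4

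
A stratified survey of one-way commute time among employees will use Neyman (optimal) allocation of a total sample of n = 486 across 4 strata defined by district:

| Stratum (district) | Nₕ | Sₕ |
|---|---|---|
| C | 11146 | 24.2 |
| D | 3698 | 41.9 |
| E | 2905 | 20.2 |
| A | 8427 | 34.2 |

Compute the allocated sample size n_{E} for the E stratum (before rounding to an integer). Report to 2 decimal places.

36.96

Neyman allocation: nₕ = n·NₕSₕ / Σⱼ NⱼSⱼ.
Σ NⱼSⱼ = 11146·24.2 + 3698·41.9 + 2905·20.2 + 8427·34.2 = 771563.8.
n_{E} = 486·2905·20.2 / 771563.8 = 36.96.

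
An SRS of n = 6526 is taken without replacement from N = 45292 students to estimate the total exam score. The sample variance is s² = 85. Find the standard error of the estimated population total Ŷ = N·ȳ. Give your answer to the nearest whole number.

4782

Var(Ŷ) = N²·Var(ȳ) = N²·(1 − n/N)·s²/n.
f = 6526/45292 = 0.14408726; Var(ȳ) = 0.85591274·85/6526 = 0.011148113.
Var(Ŷ) = 45292² · 0.011148113 = 2.2868852 × 10^7.
SE(Ŷ) = √(2.2868852 × 10^7) = 4782.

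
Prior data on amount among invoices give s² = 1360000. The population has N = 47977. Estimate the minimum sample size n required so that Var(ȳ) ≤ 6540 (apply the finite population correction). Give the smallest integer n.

Without fpc, n₀ = s²/D = 1360000/6540 = 207.9511.
With fpc, (1 − n/N)·s²/n ≤ D requires n ≥ n₀/(1 + n₀/N) = 207.9511/(1 + 207.9511/47977) = 207.0536.
Rounding up, n = 208.

208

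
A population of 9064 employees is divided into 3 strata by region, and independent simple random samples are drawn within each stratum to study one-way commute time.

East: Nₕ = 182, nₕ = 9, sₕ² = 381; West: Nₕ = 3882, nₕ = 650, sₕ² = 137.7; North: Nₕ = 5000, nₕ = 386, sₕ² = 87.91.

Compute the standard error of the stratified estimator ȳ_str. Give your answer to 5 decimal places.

0.33545

Var(ȳ_str) = Σₕ Wₕ²(1 − fₕ)sₕ²/nₕ with Wₕ = Nₕ/N, N = 9064.
East: Wₕ = 0.02007944; term = 0.02007944²·(1 − 0.04945055)·381/9 = 0.016224083.
West: Wₕ = 0.42828773; term = 0.42828773²·(1 − 0.16743946)·137.7/650 = 0.032352487.
North: Wₕ = 0.55163283; term = 0.55163283²·(1 − 0.07720000)·87.91/386 = 0.063952684.
Sum = 0.11252925.
SE = √(0.11252925) = 0.33545.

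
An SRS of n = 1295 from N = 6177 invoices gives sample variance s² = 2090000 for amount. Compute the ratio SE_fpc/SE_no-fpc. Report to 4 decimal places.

0.8890

f = n/N = 1295/6177 = 0.20964870.
SE_no-fpc = √(s²/n) = 40.173369; SE_fpc = √((1−f)s²/n) = 35.71481.
Ratio = √(1−f) = 0.88901704.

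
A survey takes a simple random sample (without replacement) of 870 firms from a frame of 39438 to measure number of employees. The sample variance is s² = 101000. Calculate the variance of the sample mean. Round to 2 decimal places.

Under SRS without replacement, Var(ȳ) = (1 − f)·s²/n with f = n/N = 870/39438 = 0.02205994.
Var(ȳ) = (1 − 0.02205994)·101000/870 = 0.97794006·116.09195 = 113.53097.

113.53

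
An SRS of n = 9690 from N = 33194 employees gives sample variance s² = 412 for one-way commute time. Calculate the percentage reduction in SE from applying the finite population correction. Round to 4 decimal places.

15.8525

f = n/N = 9690/33194 = 0.29192023.
SE_no-fpc = √(s²/n) = 0.20619908; SE_fpc = √((1−f)s²/n) = 0.17351132.
Ratio = √(1−f) = 0.84147476. Reduction = 100·(1 − 0.84147476) = 15.8525%.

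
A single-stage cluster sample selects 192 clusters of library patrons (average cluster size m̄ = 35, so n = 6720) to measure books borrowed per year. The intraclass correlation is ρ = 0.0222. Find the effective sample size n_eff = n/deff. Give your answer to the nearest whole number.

3829

deff = 1 + (35 − 1)·0.0222 = 1 + 0.7548 = 1.7548.
n_eff = 6720 / 1.7548 = 3829.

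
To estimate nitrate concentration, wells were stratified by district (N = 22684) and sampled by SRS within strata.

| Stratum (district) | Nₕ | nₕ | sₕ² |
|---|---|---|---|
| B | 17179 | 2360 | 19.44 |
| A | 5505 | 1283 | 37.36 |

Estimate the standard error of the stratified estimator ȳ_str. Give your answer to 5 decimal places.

0.07342

Var(ȳ_str) = Σₕ Wₕ²(1 − fₕ)sₕ²/nₕ with Wₕ = Nₕ/N, N = 22684.
B: Wₕ = 0.75731793; term = 0.75731793²·(1 − 0.13737703)·19.44/2360 = 0.0040753204.
A: Wₕ = 0.24268207; term = 0.24268207²·(1 − 0.23306085)·37.36/1283 = 0.0013152748.
Sum = 0.0053905952.
SE = √(0.0053905952) = 0.07342.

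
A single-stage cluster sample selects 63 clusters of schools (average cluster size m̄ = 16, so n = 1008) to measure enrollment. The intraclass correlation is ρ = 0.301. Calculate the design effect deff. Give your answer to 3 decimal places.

5.515

deff = 1 + (16 − 1)·0.301 = 1 + 4.515 = 5.515.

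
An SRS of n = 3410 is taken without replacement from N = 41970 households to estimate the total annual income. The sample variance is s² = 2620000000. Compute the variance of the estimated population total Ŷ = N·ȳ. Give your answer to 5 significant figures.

Var(Ŷ) = N²·Var(ȳ) = N²·(1 − n/N)·s²/n.
f = 3410/41970 = 0.08124851; Var(ȳ) = 0.91875149·2620000000/3410 = 705902.9.
Var(Ŷ) = 41970² · 705902.9 = 1.2434345 × 10^15.

1.2434 × 10^15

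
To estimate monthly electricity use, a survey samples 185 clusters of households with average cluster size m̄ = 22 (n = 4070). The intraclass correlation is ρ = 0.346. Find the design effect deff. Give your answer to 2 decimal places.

deff = 1 + (22 − 1)·0.346 = 1 + 7.266 = 8.266.

8.27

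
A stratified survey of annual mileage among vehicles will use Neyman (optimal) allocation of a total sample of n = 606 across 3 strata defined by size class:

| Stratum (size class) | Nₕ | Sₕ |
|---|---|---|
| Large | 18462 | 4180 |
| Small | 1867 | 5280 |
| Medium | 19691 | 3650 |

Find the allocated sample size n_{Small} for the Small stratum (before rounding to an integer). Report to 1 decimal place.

Neyman allocation: nₕ = n·NₕSₕ / Σⱼ NⱼSⱼ.
Σ NⱼSⱼ = 18462·4180 + 1867·5280 + 19691·3650 = 1.5890107 × 10^8.
n_{Small} = 606·1867·5280 / (1.5890107 × 10^8) = 37.6.

37.6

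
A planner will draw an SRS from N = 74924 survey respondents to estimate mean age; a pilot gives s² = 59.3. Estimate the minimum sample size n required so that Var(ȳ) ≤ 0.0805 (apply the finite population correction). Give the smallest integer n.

730

Without fpc, n₀ = s²/D = 59.3/0.0805 = 736.6460.
With fpc, (1 − n/N)·s²/n ≤ D requires n ≥ n₀/(1 + n₀/N) = 736.6460/(1 + 736.6460/74924) = 729.4739.
Rounding up, n = 730.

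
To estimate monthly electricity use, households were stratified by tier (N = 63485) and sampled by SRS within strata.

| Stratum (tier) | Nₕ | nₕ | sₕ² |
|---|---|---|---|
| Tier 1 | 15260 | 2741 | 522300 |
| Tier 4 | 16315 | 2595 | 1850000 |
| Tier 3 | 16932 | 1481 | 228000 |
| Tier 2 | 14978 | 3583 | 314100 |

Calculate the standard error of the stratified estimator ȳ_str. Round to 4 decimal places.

7.8951

Var(ȳ_str) = Σₕ Wₕ²(1 − fₕ)sₕ²/nₕ with Wₕ = Nₕ/N, N = 63485.
Tier 1: Wₕ = 0.24037174; term = 0.24037174²·(1 − 0.17961992)·522300/2741 = 9.0321869.
Tier 4: Wₕ = 0.25698984; term = 0.25698984²·(1 − 0.15905608)·1850000/2595 = 39.594358.
Tier 3: Wₕ = 0.26670867; term = 0.26670867²·(1 − 0.08746752)·228000/1481 = 9.9931497.
Tier 2: Wₕ = 0.23592975; term = 0.23592975²·(1 − 0.23921752)·314100/3583 = 3.7123339.
Sum = 62.332029.
SE = √(62.332029) = 7.8951.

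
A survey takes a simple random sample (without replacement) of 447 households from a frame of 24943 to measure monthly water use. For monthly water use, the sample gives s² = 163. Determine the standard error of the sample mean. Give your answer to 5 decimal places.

Under SRS without replacement, Var(ȳ) = (1 − f)·s²/n with f = n/N = 447/24943 = 0.01792086.
Var(ȳ) = (1 − 0.01792086)·163/447 = 0.98207914·0.36465324 = 0.35811834.
SE(ȳ) = √(0.35811834) = 0.59843.

0.59843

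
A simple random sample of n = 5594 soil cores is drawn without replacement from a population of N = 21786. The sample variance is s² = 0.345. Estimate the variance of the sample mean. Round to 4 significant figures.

4.584 × 10^-5

Under SRS without replacement, Var(ȳ) = (1 − f)·s²/n with f = n/N = 5594/21786 = 0.25677040.
Var(ȳ) = (1 − 0.25677040)·0.345/5594 = 0.74322960·6.1673221 × 10^-5 = 4.5837363 × 10^-5.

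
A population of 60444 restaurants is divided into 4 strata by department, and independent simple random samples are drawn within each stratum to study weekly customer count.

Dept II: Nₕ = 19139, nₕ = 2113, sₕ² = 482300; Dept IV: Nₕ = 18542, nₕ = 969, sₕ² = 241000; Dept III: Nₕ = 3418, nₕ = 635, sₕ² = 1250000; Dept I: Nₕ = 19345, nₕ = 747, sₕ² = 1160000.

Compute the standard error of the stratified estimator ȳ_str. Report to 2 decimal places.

Var(ȳ_str) = Σₕ Wₕ²(1 − fₕ)sₕ²/nₕ with Wₕ = Nₕ/N, N = 60444.
Dept II: Wₕ = 0.31664020; term = 0.31664020²·(1 − 0.11040284)·482300/2113 = 20.358381.
Dept IV: Wₕ = 0.30676329; term = 0.30676329²·(1 − 0.05225973)·241000/969 = 22.181421.
Dept III: Wₕ = 0.05654821; term = 0.05654821²·(1 − 0.18578116)·1250000/635 = 5.1252512.
Dept I: Wₕ = 0.32004831; term = 0.32004831²·(1 − 0.03861463)·1160000/747 = 152.92059.
Sum = 200.58564.
SE = √(200.58564) = 14.16.

14.16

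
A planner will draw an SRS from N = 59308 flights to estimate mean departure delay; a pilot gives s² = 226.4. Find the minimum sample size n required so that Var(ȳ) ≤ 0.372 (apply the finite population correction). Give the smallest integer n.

Without fpc, n₀ = s²/D = 226.4/0.372 = 608.6022.
With fpc, (1 − n/N)·s²/n ≤ D requires n ≥ n₀/(1 + n₀/N) = 608.6022/(1 + 608.6022/59308) = 602.4203.
Rounding up, n = 603.

603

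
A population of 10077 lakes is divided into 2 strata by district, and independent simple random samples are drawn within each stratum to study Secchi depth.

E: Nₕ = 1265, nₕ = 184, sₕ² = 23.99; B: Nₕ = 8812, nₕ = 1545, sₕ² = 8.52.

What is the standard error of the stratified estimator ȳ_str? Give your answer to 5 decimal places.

0.07234

Var(ȳ_str) = Σₕ Wₕ²(1 − fₕ)sₕ²/nₕ with Wₕ = Nₕ/N, N = 10077.
E: Wₕ = 0.12553339; term = 0.12553339²·(1 − 0.14545455)·23.99/184 = 0.0017557639.
B: Wₕ = 0.87446661; term = 0.87446661²·(1 − 0.17532910)·8.52/1545 = 0.0034775889.
Sum = 0.0052333528.
SE = √(0.0052333528) = 0.07234.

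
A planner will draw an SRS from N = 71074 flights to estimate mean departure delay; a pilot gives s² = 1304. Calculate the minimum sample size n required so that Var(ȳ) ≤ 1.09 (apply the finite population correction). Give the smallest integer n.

Without fpc, n₀ = s²/D = 1304/1.09 = 1196.3303.
With fpc, (1 − n/N)·s²/n ≤ D requires n ≥ n₀/(1 + n₀/N) = 1196.3303/(1 + 1196.3303/71074) = 1176.5268.
Rounding up, n = 1177.

1177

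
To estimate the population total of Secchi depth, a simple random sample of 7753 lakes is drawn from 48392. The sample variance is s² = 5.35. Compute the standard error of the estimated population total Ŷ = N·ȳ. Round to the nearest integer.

Var(Ŷ) = N²·Var(ȳ) = N²·(1 − n/N)·s²/n.
f = 7753/48392 = 0.16021243; Var(ȳ) = 0.83978757·5.35/7753 = 5.795 × 10^-4.
Var(Ŷ) = 48392² · (5.795 × 10^-4) = 1.3570648 × 10^6.
SE(Ŷ) = √(1.3570648 × 10^6) = 1165.

1165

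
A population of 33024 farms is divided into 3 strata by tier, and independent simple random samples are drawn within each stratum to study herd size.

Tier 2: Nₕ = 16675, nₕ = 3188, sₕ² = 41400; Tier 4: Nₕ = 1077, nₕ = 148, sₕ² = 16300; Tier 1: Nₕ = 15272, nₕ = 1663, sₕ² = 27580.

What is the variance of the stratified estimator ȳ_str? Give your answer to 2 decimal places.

5.94

Var(ȳ_str) = Σₕ Wₕ²(1 − fₕ)sₕ²/nₕ with Wₕ = Nₕ/N, N = 33024.
Tier 2: Wₕ = 0.50493580; term = 0.50493580²·(1 − 0.19118441)·41400/3188 = 2.6779587.
Tier 4: Wₕ = 0.03261265; term = 0.03261265²·(1 − 0.13741876)·16300/148 = 0.10104107.
Tier 1: Wₕ = 0.46245155; term = 0.46245155²·(1 − 0.10889209)·27580/1663 = 3.1605655.
Sum = 5.9395653.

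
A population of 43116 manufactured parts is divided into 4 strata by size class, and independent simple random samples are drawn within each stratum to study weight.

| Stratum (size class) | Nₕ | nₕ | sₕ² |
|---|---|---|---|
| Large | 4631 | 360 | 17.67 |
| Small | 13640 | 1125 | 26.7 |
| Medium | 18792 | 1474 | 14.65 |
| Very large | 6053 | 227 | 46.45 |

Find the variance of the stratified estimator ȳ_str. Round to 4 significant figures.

0.008323

Var(ȳ_str) = Σₕ Wₕ²(1 − fₕ)sₕ²/nₕ with Wₕ = Nₕ/N, N = 43116.
Large: Wₕ = 0.10740792; term = 0.10740792²·(1 − 0.07773699)·17.67/360 = 5.2222959 × 10^-4.
Small: Wₕ = 0.31635588; term = 0.31635588²·(1 − 0.08247801)·26.7/1125 = 0.0021793503.
Medium: Wₕ = 0.43584748; term = 0.43584748²·(1 − 0.07843763)·14.65/1474 = 0.0017399387.
Very large: Wₕ = 0.14038872; term = 0.14038872²·(1 − 0.03750207)·46.45/227 = 0.003881719.
Sum = 0.0083232376.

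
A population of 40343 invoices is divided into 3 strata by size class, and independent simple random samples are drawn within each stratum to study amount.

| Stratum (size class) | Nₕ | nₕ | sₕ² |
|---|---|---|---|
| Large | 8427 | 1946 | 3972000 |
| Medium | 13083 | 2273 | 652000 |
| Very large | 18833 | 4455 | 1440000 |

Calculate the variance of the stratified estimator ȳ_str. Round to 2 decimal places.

147.20

Var(ȳ_str) = Σₕ Wₕ²(1 − fₕ)sₕ²/nₕ with Wₕ = Nₕ/N, N = 40343.
Large: Wₕ = 0.20888382; term = 0.20888382²·(1 − 0.23092441)·3972000/1946 = 68.492819.
Medium: Wₕ = 0.32429418; term = 0.32429418²·(1 − 0.17373691)·652000/2273 = 24.925554.
Very large: Wₕ = 0.46682200; term = 0.46682200²·(1 − 0.23655286)·1440000/4455 = 53.776977.
Sum = 147.19535.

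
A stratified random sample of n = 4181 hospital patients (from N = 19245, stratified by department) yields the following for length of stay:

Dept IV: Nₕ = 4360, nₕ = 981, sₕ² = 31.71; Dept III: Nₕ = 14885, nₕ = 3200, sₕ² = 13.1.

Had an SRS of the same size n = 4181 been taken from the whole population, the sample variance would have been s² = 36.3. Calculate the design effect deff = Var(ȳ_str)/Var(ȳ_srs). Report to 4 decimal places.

Var(ȳ_str) = Σ Wₕ²(1−fₕ)sₕ²/nₕ with Wₕ = Nₕ/19245:
  Dept IV: (4360/19245)²·(1−981/4360)·31.71/981 = 0.0012857783
  Dept III: (14885/19245)²·(1−3200/14885)·13.1/3200 = 0.0019224854
  → Var(ȳ_str) = 0.0032082637.
Var(ȳ_srs) = (1 − 4181/19245)·36.3/4181 = 0.0067959293.
deff = 0.0032082637 / 0.0067959293 = 0.4721.

0.4721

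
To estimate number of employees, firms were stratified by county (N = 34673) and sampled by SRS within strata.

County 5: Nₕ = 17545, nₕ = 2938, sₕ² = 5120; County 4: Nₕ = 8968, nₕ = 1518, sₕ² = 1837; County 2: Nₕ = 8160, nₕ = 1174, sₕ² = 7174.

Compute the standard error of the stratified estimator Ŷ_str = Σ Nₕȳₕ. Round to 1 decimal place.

29594.1

Var(Ŷ_str) = Σₕ Nₕ²(1 − fₕ)sₕ²/nₕ.
County 5: 17545²·(1 − 2938/17545)·5120/2938 = 4.4661425 × 10^8.
County 4: 8968²·(1 − 1518/8968)·1837/1518 = 8.0851719 × 10^7.
County 2: 8160²·(1 − 1174/8160)·7174/1174 = 3.4834695 × 10^8.
Sum = 8.7581292 × 10^8.
SE = √(8.7581292 × 10^8) = 29594.1.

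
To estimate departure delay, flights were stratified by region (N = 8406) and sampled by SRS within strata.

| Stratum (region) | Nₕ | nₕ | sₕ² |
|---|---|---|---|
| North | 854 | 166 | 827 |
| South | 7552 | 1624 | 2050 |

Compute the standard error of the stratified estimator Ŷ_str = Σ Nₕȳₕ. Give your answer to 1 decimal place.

Var(Ŷ_str) = Σₕ Nₕ²(1 − fₕ)sₕ²/nₕ.
North: 854²·(1 − 166/854)·827/166 = 2.9271416 × 10^6.
South: 7552²·(1 − 1624/7552)·2050/1624 = 5.6511653 × 10^7.
Sum = 5.9438795 × 10^7.
SE = √(5.9438795 × 10^7) = 7709.7.

7709.7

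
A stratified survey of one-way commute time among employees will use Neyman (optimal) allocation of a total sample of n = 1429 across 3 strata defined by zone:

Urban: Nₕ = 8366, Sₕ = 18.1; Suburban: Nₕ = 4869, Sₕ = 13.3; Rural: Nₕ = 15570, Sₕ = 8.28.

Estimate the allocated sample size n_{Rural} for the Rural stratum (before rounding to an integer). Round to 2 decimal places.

Neyman allocation: nₕ = n·NₕSₕ / Σⱼ NⱼSⱼ.
Σ NⱼSⱼ = 8366·18.1 + 4869·13.3 + 15570·8.28 = 345101.9.
n_{Rural} = 1429·15570·8.28 / 345101.9 = 533.83.

533.83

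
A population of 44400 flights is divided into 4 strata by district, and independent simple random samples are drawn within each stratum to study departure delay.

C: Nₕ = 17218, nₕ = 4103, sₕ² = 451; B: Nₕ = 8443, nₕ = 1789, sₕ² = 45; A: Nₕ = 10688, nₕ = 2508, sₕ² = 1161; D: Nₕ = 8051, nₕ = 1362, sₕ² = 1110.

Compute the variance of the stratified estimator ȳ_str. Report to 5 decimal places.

Var(ȳ_str) = Σₕ Wₕ²(1 − fₕ)sₕ²/nₕ with Wₕ = Nₕ/N, N = 44400.
C: Wₕ = 0.38779279; term = 0.38779279²·(1 − 0.23829713)·451/4103 = 0.012590996.
B: Wₕ = 0.19015766; term = 0.19015766²·(1 − 0.21189151)·45/1789 = 7.1682942 × 10^-4.
A: Wₕ = 0.24072072; term = 0.24072072²·(1 − 0.23465569)·1161/2508 = 0.020529979.
D: Wₕ = 0.18132883; term = 0.18132883²·(1 − 0.16917153)·1110/1362 = 0.022263373.
Sum = 0.056101177.

0.05610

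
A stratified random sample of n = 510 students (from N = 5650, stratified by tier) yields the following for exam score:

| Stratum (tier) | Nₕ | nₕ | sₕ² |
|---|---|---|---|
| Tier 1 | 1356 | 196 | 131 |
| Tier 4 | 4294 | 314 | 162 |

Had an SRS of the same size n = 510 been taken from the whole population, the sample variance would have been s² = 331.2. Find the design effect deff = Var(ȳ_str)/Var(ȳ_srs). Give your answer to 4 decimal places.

Var(ȳ_str) = Σ Wₕ²(1−fₕ)sₕ²/nₕ with Wₕ = Nₕ/5650:
  Tier 1: (1356/5650)²·(1−196/1356)·131/196 = 0.032933357
  Tier 4: (4294/5650)²·(1−314/4294)·162/314 = 0.2762063
  → Var(ȳ_str) = 0.30913966.
Var(ȳ_srs) = (1 − 510/5650)·331.2/510 = 0.5907923.
deff = 0.30913966 / 0.5907923 = 0.5233.

0.5233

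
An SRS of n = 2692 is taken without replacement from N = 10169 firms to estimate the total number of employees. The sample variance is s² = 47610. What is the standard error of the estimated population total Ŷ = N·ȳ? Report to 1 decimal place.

36670.3

Var(Ŷ) = N²·Var(ȳ) = N²·(1 − n/N)·s²/n.
f = 2692/10169 = 0.26472613; Var(ȳ) = 0.73527387·47610/2692 = 13.003859.
Var(Ŷ) = 10169² · 13.003859 = 1.3447103 × 10^9.
SE(Ŷ) = √(1.3447103 × 10^9) = 36670.3.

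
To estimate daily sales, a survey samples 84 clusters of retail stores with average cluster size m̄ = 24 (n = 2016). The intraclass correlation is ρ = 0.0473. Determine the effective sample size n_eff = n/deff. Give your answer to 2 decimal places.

965.56

deff = 1 + (24 − 1)·0.0473 = 1 + 1.0879 = 2.0879.
n_eff = 2016 / 2.0879 = 965.56.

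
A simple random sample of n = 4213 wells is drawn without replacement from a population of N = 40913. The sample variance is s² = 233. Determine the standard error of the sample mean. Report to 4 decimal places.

0.2227

Under SRS without replacement, Var(ȳ) = (1 − f)·s²/n with f = n/N = 4213/40913 = 0.10297460.
Var(ȳ) = (1 − 0.10297460)·233/4213 = 0.89702540·0.055305008 = 0.049609997.
SE(ȳ) = √(0.049609997) = 0.2227.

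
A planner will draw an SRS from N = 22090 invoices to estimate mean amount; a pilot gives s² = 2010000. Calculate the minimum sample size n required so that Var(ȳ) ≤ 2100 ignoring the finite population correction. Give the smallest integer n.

958

Without fpc, n₀ = s²/D = 2010000/2100 = 957.1429.
Rounding up, n = 958.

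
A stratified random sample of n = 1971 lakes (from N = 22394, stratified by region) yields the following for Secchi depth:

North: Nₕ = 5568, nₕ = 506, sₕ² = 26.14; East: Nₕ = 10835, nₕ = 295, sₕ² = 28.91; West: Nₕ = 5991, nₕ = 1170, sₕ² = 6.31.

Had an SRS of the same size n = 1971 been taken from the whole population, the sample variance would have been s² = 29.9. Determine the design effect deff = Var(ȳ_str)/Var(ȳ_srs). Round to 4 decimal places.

Var(ȳ_str) = Σ Wₕ²(1−fₕ)sₕ²/nₕ with Wₕ = Nₕ/22394:
  North: (5568/22394)²·(1−506/5568)·26.14/506 = 0.0029034415
  East: (10835/22394)²·(1−295/10835)·28.91/295 = 0.022316817
  West: (5991/22394)²·(1−1170/5991)·6.31/1170 = 3.1061083 × 10^-4
  → Var(ȳ_str) = 0.025530869.
Var(ȳ_srs) = (1 − 1971/22394)·29.9/1971 = 0.013834785.
deff = 0.025530869 / 0.013834785 = 1.8454.

1.8454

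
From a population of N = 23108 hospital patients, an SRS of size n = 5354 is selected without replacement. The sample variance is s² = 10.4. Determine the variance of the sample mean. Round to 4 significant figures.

Under SRS without replacement, Var(ȳ) = (1 − f)·s²/n with f = n/N = 5354/23108 = 0.23169465.
Var(ȳ) = (1 − 0.23169465)·10.4/5354 = 0.76830535·0.0019424729 = 0.0014924123.

0.001492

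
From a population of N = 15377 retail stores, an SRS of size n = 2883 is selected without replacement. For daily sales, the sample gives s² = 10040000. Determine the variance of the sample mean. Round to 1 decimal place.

2829.6

Under SRS without replacement, Var(ȳ) = (1 − f)·s²/n with f = n/N = 2883/15377 = 0.18748781.
Var(ȳ) = (1 − 0.18748781)·10040000/2883 = 0.81251219·3482.4835 = 2829.5603.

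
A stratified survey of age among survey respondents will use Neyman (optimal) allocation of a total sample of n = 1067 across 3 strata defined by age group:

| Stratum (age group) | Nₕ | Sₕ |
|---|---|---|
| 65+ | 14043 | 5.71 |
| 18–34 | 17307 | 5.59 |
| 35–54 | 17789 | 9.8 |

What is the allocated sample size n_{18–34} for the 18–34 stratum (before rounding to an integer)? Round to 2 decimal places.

Neyman allocation: nₕ = n·NₕSₕ / Σⱼ NⱼSⱼ.
Σ NⱼSⱼ = 14043·5.71 + 17307·5.59 + 17789·9.8 = 351263.86.
n_{18–34} = 1067·17307·5.59 / 351263.86 = 293.88.

293.88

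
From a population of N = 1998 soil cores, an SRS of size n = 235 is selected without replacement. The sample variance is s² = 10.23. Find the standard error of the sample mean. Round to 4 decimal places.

Under SRS without replacement, Var(ȳ) = (1 − f)·s²/n with f = n/N = 235/1998 = 0.11761762.
Var(ȳ) = (1 − 0.11761762)·10.23/235 = 0.88238238·0.043531915 = 0.038411795.
SE(ȳ) = √(0.038411795) = 0.1960.

0.1960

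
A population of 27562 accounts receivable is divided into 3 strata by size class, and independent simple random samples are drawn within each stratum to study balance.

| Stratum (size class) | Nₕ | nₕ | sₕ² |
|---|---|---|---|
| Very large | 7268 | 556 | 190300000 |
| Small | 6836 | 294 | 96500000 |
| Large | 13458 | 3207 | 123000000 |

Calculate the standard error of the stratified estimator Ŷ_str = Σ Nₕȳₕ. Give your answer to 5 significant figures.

Var(Ŷ_str) = Σₕ Nₕ²(1 − fₕ)sₕ²/nₕ.
Very large: 7268²·(1 − 556/7268)·190300000/556 = 1.6696708 × 10^13.
Small: 6836²·(1 − 294/6836)·96500000/294 = 1.4678868 × 10^13.
Large: 13458²·(1 − 3207/13458)·123000000/3207 = 5.2911845 × 10^12.
Sum = 3.6666761 × 10^13.
SE = √(3.6666761 × 10^13) = 6.0553 × 10^6.

6.0553 × 10^6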